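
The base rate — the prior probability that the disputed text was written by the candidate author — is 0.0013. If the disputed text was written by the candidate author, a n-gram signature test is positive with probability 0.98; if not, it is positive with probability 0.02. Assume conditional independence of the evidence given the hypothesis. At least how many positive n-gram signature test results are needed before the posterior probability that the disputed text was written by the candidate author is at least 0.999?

4

Prior odds = 0.0013/0.9987 = 13/9987.
Likelihood ratio of a positive = 0.98/0.02 = 49.
Target posterior odds = 0.999/0.001 = 999.
Need (13/9987) × 49ⁿ ≥ 999, i.e. 49ⁿ ≥ 9977013/13.
49³ = 117649 falls short of 9977013/13 but 49⁴ = 5764801 reaches it, so n = 4.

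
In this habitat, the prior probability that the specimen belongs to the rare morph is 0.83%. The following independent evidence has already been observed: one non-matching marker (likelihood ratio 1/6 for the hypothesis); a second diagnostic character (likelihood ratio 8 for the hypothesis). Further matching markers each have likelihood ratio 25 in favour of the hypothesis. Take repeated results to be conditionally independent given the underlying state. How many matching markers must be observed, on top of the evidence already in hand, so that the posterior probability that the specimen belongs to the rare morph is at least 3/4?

Prior odds = 0.0083/0.9917 = 83/9917.
Combined Bayes factor of the evidence already in hand = (1/6) × 8 = 4/3.
Odds after that evidence = (83/9917) × 4/3 = 332/29751.
Target odds = 0.75/0.25 = 3.
Need 25ⁿ ≥ 3 ÷ (332/29751) = 89253/332.
25¹ = 25 falls short of 89253/332 but 25² = 625 reaches it, so n = 2.

2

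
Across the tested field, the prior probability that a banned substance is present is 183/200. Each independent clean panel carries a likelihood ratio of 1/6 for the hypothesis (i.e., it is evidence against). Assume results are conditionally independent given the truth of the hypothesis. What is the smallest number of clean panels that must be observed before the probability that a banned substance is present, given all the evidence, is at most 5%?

3

Prior odds = 0.915/0.085 = 183/17.
Likelihood ratio per clean panel = 1/6.
Target odds: 0.05 ÷ 0.95 = 1/19.
Need (183/17) × (1/6)ⁿ ≤ 1/19, i.e. (1/6)ⁿ ≤ 17/3477.
(1/6)² = 1/36 is still above 17/3477 but (1/6)³ = 1/216 is at or below it, so n = 3.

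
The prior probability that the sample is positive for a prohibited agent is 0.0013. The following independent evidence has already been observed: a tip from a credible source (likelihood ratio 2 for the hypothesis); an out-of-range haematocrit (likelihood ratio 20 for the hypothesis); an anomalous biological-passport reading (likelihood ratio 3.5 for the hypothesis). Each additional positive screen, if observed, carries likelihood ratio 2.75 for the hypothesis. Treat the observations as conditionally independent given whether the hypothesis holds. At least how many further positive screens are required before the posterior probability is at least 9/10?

Prior odds = 0.0013/0.9987 = 13/9987.
Combined Bayes factor of the evidence already in hand = 2 × 20 × 3.5 = 140.
Odds after that evidence = (13/9987) × 140 = 1820/9987.
Target odds = 0.9/0.1 = 9.
Need 2.75ⁿ ≥ 9 ÷ (1820/9987) = 89883/1820.
2.75³ = 20.796875 falls short of 89883/1820 but 2.75⁴ = 57.19140625 reaches it, so n = 4.

4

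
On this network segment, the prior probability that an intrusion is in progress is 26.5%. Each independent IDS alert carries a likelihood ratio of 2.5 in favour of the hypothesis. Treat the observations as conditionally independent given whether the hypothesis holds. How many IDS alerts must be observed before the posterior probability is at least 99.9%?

Prior odds = 0.265/0.735 = 53/147.
Likelihood ratio per IDS alert = 2.5.
Target posterior odds = 0.999/0.001 = 999.
Require 2.5ⁿ ≥ 999 ÷ (53/147) = 146853/53.
2.5⁸ = 390625/256 falls short of 146853/53 but 2.5⁹ = 1953125/512 reaches it, so n = 9.

9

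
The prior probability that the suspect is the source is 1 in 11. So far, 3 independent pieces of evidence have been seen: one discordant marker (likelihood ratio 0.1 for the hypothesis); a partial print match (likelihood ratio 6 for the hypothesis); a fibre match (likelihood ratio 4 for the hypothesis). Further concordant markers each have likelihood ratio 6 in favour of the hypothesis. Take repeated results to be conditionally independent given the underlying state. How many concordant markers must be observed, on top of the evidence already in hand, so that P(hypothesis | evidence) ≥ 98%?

Prior odds = (1/11)/(10/11) = 0.1.
Combined Bayes factor of the evidence already in hand = 0.1 × 6 × 4 = 2.4.
Odds after that evidence = 0.1 × 2.4 = 0.24.
Target odds = 0.98/0.02 = 49.
Need 6ⁿ ≥ 49 ÷ 0.24 = 1225/6.
6² = 36 falls short of 1225/6 but 6³ = 216 reaches it, so n = 3.

3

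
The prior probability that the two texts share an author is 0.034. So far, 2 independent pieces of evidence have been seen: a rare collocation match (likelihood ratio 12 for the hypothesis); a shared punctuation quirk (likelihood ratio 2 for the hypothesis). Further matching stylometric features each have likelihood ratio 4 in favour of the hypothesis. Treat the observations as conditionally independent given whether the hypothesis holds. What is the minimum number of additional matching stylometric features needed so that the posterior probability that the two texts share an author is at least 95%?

3

Prior odds = 0.034/0.966 = 17/483.
Combined Bayes factor of the evidence already in hand = 12 × 2 = 24.
Odds after that evidence = (17/483) × 24 = 136/161.
Target odds = 0.95/0.05 = 19.
Need 4ⁿ ≥ 19 ÷ (136/161) = 3059/136.
4² = 16 falls short of 3059/136 but 4³ = 64 reaches it, so n = 3.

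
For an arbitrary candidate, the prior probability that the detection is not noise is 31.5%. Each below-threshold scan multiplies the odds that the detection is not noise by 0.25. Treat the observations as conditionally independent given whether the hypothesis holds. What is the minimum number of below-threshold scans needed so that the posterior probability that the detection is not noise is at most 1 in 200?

Prior odds = 0.315/0.685 = 63/137.
Likelihood ratio per below-threshold scan = 0.25.
Target posterior odds = 0.005/0.995 = 1/199.
Need (63/137) × 0.25ⁿ ≤ 1/199, i.e. 0.25ⁿ ≤ 137/12537.
0.25³ = 0.015625 is still above 137/12537 but 0.25⁴ = 0.00390625 is at or below it, so n = 4.

4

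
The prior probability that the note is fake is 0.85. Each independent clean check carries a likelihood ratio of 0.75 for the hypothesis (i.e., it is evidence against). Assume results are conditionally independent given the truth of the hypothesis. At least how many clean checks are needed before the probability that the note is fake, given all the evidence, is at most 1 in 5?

11

Prior odds: 0.85 ÷ 0.15 = 17/3.
Likelihood ratio per clean check = 0.75.
Target odds: 0.2 ÷ 0.8 = 0.25.
Need (17/3) × 0.75ⁿ ≤ 0.25, i.e. 0.75ⁿ ≤ 3/68.
0.75¹⁰ = 59049/1048576 is still above 3/68 but 0.75¹¹ = 177147/4194304 is at or below it, so n = 11.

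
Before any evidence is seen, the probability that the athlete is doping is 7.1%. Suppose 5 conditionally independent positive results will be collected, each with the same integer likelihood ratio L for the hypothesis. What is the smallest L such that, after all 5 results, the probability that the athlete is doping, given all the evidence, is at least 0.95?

4

Prior odds = 0.071/0.929 = 71/929.
Target odds = 0.95/0.05 = 19.
Need L⁵ ≥ 19 ÷ (71/929) = 17651/71.
3⁵ = 243 < 17651/71 ≤ 1024 = 4⁵, so L = 4.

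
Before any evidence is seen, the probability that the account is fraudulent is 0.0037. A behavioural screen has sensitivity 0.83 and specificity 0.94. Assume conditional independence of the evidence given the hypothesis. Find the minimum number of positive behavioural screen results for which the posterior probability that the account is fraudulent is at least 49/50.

Prior odds: 0.0037 ÷ 0.9963 = 37/9963.
False-positive rate = 1 − 0.94 = 0.06; likelihood ratio of a positive = 0.83/0.06 = 83/6.
Target odds: 0.98 ÷ 0.02 = 49.
Need (37/9963) × (83/6)ⁿ ≥ 49, i.e. (83/6)ⁿ ≥ 488187/37.
(83/6)³ = 571787/216 falls short of 488187/37 but (83/6)⁴ = 47458321/1296 reaches it, so n = 4.

4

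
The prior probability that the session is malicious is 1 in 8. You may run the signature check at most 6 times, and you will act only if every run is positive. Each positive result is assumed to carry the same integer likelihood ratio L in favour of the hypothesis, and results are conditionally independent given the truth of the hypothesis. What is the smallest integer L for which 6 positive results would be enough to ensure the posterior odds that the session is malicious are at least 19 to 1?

3

Prior odds = 0.125/0.875 = 1/7.
Target odds = 19.
Need L⁶ ≥ 19 ÷ (1/7) = 133.
2⁶ = 64 < 133 ≤ 729 = 3⁶, so L = 3.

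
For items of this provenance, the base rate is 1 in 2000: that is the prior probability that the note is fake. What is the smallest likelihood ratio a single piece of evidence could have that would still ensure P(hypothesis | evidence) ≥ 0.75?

5997

Prior odds = 0.0005/0.9995 = 1/1999.
Target odds = 0.75/0.25 = 3.
Required Bayes factor = 3 ÷ (1/1999) = 5997.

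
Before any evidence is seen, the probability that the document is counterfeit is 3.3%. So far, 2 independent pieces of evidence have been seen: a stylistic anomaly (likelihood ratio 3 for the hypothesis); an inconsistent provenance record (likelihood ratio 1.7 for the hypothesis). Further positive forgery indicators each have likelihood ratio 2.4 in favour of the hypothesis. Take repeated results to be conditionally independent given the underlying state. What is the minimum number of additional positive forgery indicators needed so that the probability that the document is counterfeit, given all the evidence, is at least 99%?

8

Prior odds = 0.033/0.967 = 33/967.
Combined Bayes factor of the evidence already in hand = 3 × 1.7 = 5.1.
Odds after that evidence = (33/967) × 5.1 = 1683/9670.
Target odds = 0.99/0.01 = 99.
Need 2.4ⁿ ≥ 99 ÷ (1683/9670) = 9670/17.
2.4⁷ = 35831808/78125 falls short of 9670/17 but 2.4⁸ = 429981696/390625 reaches it, so n = 8.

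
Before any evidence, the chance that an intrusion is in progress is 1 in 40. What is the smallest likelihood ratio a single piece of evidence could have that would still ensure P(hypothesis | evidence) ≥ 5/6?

195

Prior odds = 0.025/0.975 = 1/39.
Target odds = (5/6)/(1/6) = 5.
Required Bayes factor = 5 ÷ (1/39) = 195.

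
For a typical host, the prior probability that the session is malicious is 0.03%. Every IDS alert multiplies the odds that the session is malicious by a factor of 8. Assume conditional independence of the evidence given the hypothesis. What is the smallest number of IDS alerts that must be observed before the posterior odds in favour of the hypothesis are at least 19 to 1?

6

Prior odds = 0.0003/0.9997 = 3/9997.
Likelihood ratio per IDS alert = 8.
Target odds = 19.
Need (3/9997) × 8ⁿ ≥ 19, i.e. 8ⁿ ≥ 189943/3.
8⁵ = 32768 falls short of 189943/3 but 8⁶ = 262144 reaches it, so n = 6.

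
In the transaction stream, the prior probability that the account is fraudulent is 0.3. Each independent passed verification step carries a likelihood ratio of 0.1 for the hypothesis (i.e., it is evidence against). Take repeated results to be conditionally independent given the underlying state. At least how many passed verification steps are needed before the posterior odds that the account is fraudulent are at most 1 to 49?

Prior odds = 0.3/0.7 = 3/7.
Likelihood ratio per passed verification step = 0.1.
Target odds = 1/49.
Need (3/7) × 0.1ⁿ ≤ 1/49, i.e. 0.1ⁿ ≤ 1/21.
0.1¹ = 0.1 is still above 1/21 but 0.1² = 0.01 is at or below it, so n = 2.

2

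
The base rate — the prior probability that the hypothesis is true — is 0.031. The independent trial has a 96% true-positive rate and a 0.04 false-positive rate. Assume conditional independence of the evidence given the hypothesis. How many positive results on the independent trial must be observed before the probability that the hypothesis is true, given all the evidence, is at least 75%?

2

Prior odds = 0.031/0.969 = 31/969.
Likelihood ratio of a positive result = 0.96/0.04 = 24.
Target posterior odds = 0.75/0.25 = 3.
Require 24ⁿ ≥ 3 ÷ (31/969) = 2907/31.
24¹ = 24 falls short of 2907/31 but 24² = 576 reaches it, so n = 2.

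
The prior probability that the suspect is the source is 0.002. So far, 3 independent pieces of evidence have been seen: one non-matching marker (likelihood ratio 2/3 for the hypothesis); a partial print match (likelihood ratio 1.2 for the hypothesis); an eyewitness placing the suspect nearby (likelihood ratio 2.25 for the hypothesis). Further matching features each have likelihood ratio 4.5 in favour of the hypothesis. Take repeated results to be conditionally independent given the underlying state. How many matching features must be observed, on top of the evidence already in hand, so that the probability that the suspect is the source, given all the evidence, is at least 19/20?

Prior odds = 0.002/0.998 = 1/499.
Combined Bayes factor of the evidence already in hand = (2/3) × 1.2 × 2.25 = 1.8.
Odds after that evidence = (1/499) × 1.8 = 9/2495.
Target odds = 0.95/0.05 = 19.
Need 4.5ⁿ ≥ 19 ÷ (9/2495) = 47405/9.
4.5⁵ = 1845.28125 falls short of 47405/9 but 4.5⁶ = 8303.765625 reaches it, so n = 6.

6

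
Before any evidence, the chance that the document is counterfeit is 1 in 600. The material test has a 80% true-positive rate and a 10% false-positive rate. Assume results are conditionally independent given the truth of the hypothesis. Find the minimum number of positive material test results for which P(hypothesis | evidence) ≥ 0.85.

Prior odds = (1/600)/(599/600) = 1/599.
Likelihood ratio of a positive result = 0.8/0.1 = 8.
Target odds: 0.85 ÷ 0.15 = 17/3.
Need (1/599) × 8ⁿ ≥ 17/3, i.e. 8ⁿ ≥ 10183/3.
8³ = 512 falls short of 10183/3 but 8⁴ = 4096 reaches it, so n = 4.

4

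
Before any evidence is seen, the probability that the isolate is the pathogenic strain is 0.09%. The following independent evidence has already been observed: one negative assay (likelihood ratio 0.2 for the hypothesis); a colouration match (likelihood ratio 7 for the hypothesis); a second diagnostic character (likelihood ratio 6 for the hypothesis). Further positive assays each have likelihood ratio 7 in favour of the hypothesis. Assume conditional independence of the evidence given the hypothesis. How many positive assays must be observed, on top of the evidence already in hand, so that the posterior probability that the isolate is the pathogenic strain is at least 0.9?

4

Prior odds = 0.0009/0.9991 = 9/9991.
Combined Bayes factor of the evidence already in hand = 0.2 × 7 × 6 = 8.4.
Odds after that evidence = (9/9991) × 8.4 = 378/49955.
Target odds = 0.9/0.1 = 9.
Need 7ⁿ ≥ 9 ÷ (378/49955) = 49955/42.
7³ = 343 falls short of 49955/42 but 7⁴ = 2401 reaches it, so n = 4.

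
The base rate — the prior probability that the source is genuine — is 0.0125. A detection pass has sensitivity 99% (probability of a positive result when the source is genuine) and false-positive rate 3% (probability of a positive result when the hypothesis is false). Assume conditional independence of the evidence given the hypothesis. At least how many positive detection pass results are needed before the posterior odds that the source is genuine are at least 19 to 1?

3

Prior odds: 0.0125 ÷ 0.9875 = 1/79.
Likelihood ratio of a positive result = 0.99/0.03 = 33.
Target odds = 19.
Need (1/79) × 33ⁿ ≥ 19, i.e. 33ⁿ ≥ 1501.
33² = 1089 falls short of 1501 but 33³ = 35937 reaches it, so n = 3.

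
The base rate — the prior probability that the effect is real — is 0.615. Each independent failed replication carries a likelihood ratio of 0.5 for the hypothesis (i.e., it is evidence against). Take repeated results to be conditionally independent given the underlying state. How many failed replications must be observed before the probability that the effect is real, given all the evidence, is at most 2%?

Prior odds = 0.615/0.385 = 123/77.
Likelihood ratio per failed replication = 0.5.
Target posterior odds = 0.02/0.98 = 1/49.
Need (123/77) × 0.5ⁿ ≤ 1/49, i.e. 0.5ⁿ ≤ 11/861.
0.5⁶ = 0.015625 is still above 11/861 but 0.5⁷ = 0.0078125 is at or below it, so n = 7.

7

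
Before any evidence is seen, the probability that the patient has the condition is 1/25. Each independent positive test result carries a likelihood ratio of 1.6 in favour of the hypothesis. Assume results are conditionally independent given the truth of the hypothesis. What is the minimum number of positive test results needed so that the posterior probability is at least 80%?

10

Prior odds = 0.04/0.96 = 1/24.
Likelihood ratio per positive test result = 1.6.
Target posterior odds = 0.8/0.2 = 4.
Require 1.6ⁿ ≥ 4 ÷ (1/24) = 96.
1.6⁹ = 134217728/1953125 falls short of 96 but 1.6¹⁰ ≈109.951 reaches it, so n = 10.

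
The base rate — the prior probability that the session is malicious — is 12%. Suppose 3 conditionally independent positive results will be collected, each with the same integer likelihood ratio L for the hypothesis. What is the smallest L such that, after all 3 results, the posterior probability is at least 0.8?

4

Prior odds = 0.12/0.88 = 3/22.
Target odds = 0.8/0.2 = 4.
Need L³ ≥ 4 ÷ (3/22) = 88/3.
3³ = 27 < 88/3 ≤ 64 = 4³, so L = 4.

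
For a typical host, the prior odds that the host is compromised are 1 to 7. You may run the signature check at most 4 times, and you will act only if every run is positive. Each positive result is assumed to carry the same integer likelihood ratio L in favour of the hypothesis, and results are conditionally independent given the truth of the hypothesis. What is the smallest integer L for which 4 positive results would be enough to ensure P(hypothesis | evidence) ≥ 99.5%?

Prior odds = 1/7.
Target odds = 0.995/0.005 = 199.
Need L⁴ ≥ 199 ÷ (1/7) = 1393.
6⁴ = 1296 < 1393 ≤ 2401 = 7⁴, so L = 7.

7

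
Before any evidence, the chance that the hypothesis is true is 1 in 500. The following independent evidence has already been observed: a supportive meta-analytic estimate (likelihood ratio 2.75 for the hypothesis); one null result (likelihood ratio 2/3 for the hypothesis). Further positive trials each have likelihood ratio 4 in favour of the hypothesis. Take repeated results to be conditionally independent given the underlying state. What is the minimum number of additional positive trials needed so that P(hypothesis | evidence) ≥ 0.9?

Prior odds = 0.002/0.998 = 1/499.
Combined Bayes factor of the evidence already in hand = 2.75 × (2/3) = 11/6.
Odds after that evidence = (1/499) × 11/6 = 11/2994.
Target odds = 0.9/0.1 = 9.
Need 4ⁿ ≥ 9 ÷ (11/2994) = 26946/11.
4⁵ = 1024 falls short of 26946/11 but 4⁶ = 4096 reaches it, so n = 6.

6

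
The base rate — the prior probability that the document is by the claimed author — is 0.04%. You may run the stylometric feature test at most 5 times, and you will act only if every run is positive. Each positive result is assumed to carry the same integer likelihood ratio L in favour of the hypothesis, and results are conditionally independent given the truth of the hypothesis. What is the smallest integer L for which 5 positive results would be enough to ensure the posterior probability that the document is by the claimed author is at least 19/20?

Prior odds = 0.0004/0.9996 = 1/2499.
Target odds = 0.95/0.05 = 19.
Need L⁵ ≥ 19 ÷ (1/2499) = 47481.
8⁵ = 32768 < 47481 ≤ 59049 = 9⁵, so L = 9.

9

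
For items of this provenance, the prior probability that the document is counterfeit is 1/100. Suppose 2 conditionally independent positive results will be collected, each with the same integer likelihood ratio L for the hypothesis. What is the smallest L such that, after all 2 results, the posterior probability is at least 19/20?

Prior odds = 0.01/0.99 = 1/99.
Target odds = 0.95/0.05 = 19.
Need L² ≥ 19 ÷ (1/99) = 1881.
43² = 1849 < 1881 ≤ 1936 = 44², so L = 44.

44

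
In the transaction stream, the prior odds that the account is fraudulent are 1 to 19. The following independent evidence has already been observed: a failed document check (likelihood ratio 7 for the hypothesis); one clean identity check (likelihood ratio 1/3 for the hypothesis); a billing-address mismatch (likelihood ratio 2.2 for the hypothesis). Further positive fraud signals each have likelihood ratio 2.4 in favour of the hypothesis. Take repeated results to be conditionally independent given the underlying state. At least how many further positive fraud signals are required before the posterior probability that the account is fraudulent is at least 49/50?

Prior odds = 1/19.
Combined Bayes factor of the evidence already in hand = 7 × (1/3) × 2.2 = 77/15.
Odds after that evidence = (1/19) × 77/15 = 77/285.
Target odds = 0.98/0.02 = 49.
Need 2.4ⁿ ≥ 49 ÷ (77/285) = 1995/11.
2.4⁵ = 79.62624 falls short of 1995/11 but 2.4⁶ = 2985984/15625 reaches it, so n = 6.

6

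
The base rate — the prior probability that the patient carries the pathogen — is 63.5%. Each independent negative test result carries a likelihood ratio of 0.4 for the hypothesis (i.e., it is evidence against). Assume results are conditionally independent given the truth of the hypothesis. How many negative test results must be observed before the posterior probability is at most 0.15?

3

Prior odds: 0.635 ÷ 0.365 = 127/73.
Likelihood ratio per negative test result = 0.4.
Target posterior odds = 0.15/0.85 = 3/17.
Require 0.4ⁿ ≤ 3/17 ÷ (127/73) = 219/2159.
0.4² = 0.16 is still above 219/2159 but 0.4³ = 0.064 is at or below it, so n = 3.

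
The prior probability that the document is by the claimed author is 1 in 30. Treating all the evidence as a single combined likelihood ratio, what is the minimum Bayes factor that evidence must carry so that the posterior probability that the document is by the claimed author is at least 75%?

Prior odds = (1/30)/(29/30) = 1/29.
Target odds = 0.75/0.25 = 3.
Required Bayes factor = 3 ÷ (1/29) = 87.

87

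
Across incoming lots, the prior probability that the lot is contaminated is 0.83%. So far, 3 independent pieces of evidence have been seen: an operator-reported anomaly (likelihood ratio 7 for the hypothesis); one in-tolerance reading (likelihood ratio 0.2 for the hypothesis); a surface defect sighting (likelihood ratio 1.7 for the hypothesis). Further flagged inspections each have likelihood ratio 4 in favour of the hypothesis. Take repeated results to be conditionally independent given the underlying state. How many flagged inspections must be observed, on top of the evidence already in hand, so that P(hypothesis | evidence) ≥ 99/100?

7

Prior odds = 0.0083/0.9917 = 83/9917.
Combined Bayes factor of the evidence already in hand = 7 × 0.2 × 1.7 = 2.38.
Odds after that evidence = (83/9917) × 2.38 = 9877/495850.
Target odds = 0.99/0.01 = 99.
Need 4ⁿ ≥ 99 ÷ (9877/495850) = 49089150/9877.
4⁶ = 4096 falls short of 49089150/9877 but 4⁷ = 16384 reaches it, so n = 7.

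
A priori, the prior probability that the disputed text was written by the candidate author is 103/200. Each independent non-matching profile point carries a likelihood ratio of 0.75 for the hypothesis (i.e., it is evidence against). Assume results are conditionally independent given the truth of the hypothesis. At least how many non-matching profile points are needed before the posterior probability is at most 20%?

6

Prior odds: 0.515 ÷ 0.485 = 103/97.
Likelihood ratio per non-matching profile point = 0.75.
Target odds: 0.2 ÷ 0.8 = 0.25.
Require 0.75ⁿ ≤ 0.25 ÷ (103/97) = 97/412.
0.75⁵ = 243/1024 is still above 97/412 but 0.75⁶ = 729/4096 is at or below it, so n = 6.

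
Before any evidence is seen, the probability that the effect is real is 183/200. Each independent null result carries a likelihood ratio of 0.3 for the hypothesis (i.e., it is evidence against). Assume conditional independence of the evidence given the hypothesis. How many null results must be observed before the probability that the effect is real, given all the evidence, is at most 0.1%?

8

Prior odds: 0.915 ÷ 0.085 = 183/17.
Likelihood ratio per null result = 0.3.
Target posterior odds = 0.001/0.999 = 1/999.
Require 0.3ⁿ ≤ 1/999 ÷ (183/17) = 17/182817.
0.3⁷ = 2187/10000000 is still above 17/182817 but 0.3⁸ = 6561/100000000 is at or below it, so n = 8.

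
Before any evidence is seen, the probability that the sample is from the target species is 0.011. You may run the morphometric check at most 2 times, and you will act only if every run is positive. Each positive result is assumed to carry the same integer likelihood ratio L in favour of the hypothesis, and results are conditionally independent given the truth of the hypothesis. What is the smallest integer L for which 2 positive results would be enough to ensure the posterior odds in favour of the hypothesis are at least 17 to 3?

Prior odds = 0.011/0.989 = 11/989.
Target odds = 17/3.
Need L² ≥ 17/3 ÷ (11/989) = 16813/33.
22² = 484 < 16813/33 ≤ 529 = 23², so L = 23.

23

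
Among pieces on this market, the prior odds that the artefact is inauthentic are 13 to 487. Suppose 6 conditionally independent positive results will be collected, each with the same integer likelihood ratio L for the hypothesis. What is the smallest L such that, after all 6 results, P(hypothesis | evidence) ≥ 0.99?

4

Prior odds = 13/487.
Target odds = 0.99/0.01 = 99.
Need L⁶ ≥ 99 ÷ (13/487) = 48213/13.
3⁶ = 729 < 48213/13 ≤ 4096 = 4⁶, so L = 4.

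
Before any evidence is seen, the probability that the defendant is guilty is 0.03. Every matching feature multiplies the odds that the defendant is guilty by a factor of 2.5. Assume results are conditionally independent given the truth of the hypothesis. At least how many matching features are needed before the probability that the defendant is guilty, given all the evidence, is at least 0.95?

8

Prior odds: 0.03 ÷ 0.97 = 3/97.
Likelihood ratio per matching feature = 2.5.
Target posterior odds = 0.95/0.05 = 19.
Require 2.5ⁿ ≥ 19 ÷ (3/97) = 1843/3.
2.5⁷ = 610.3515625 falls short of 1843/3 but 2.5⁸ = 390625/256 reaches it, so n = 8.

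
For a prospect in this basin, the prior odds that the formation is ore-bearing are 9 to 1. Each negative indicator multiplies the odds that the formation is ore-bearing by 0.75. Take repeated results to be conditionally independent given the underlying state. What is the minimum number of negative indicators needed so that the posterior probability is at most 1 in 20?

Prior odds = 9.
Likelihood ratio per negative indicator = 0.75.
Target posterior odds = 0.05/0.95 = 1/19.
Need 9 × 0.75ⁿ ≤ 1/19, i.e. 0.75ⁿ ≤ 1/171.
0.75¹⁷ ≈0.00751695 is still above 1/171 but 0.75¹⁸ ≈0.00563771 is at or below it, so n = 18.

18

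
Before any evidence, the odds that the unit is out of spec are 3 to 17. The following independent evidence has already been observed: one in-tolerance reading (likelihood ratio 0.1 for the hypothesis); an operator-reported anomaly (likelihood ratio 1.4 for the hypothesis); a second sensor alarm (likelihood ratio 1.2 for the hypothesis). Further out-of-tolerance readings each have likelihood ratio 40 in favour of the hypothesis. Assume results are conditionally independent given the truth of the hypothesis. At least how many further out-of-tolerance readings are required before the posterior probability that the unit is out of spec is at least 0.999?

3

Prior odds = 3/17.
Combined Bayes factor of the evidence already in hand = 0.1 × 1.4 × 1.2 = 0.168.
Odds after that evidence = (3/17) × 0.168 = 63/2125.
Target odds = 0.999/0.001 = 999.
Need 40ⁿ ≥ 999 ÷ (63/2125) = 235875/7.
40² = 1600 falls short of 235875/7 but 40³ = 64000 reaches it, so n = 3.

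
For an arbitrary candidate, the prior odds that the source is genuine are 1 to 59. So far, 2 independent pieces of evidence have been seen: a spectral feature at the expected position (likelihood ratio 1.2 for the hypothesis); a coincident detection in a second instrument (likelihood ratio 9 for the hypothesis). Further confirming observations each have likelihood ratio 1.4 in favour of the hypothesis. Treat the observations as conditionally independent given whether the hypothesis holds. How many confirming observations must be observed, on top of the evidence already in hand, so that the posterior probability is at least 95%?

14

Prior odds = 1/59.
Combined Bayes factor of the evidence already in hand = 1.2 × 9 = 10.8.
Odds after that evidence = (1/59) × 10.8 = 54/295.
Target odds = 0.95/0.05 = 19.
Need 1.4ⁿ ≥ 19 ÷ (54/295) = 5605/54.
1.4¹³ ≈79.3715 falls short of 5605/54 but 1.4¹⁴ ≈111.12 reaches it, so n = 14.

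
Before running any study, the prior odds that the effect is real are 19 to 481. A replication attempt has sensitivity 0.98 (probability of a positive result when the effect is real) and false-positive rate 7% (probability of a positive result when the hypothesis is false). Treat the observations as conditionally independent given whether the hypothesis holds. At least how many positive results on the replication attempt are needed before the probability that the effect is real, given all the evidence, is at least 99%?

Prior odds = 19/481.
Likelihood ratio of a positive result = 0.98/0.07 = 14.
Target odds: 0.99 ÷ 0.01 = 99.
Need (19/481) × 14ⁿ ≥ 99, i.e. 14ⁿ ≥ 47619/19.
14² = 196 falls short of 47619/19 but 14³ = 2744 reaches it, so n = 3.

3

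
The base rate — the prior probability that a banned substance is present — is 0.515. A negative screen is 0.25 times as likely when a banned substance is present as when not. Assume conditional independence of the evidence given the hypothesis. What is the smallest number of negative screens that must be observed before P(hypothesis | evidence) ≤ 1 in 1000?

6

Prior odds: 0.515 ÷ 0.485 = 103/97.
Likelihood ratio per negative screen = 0.25.
Target odds: 0.001 ÷ 0.999 = 1/999.
Require 0.25ⁿ ≤ 1/999 ÷ (103/97) = 97/102897.
0.25⁵ = 1/1024 is still above 97/102897 but 0.25⁶ = 1/4096 is at or below it, so n = 6.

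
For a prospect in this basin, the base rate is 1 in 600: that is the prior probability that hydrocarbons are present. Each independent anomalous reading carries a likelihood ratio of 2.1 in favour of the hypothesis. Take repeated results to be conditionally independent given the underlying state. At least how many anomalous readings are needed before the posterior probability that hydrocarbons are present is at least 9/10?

12

Prior odds = (1/600)/(599/600) = 1/599.
Likelihood ratio per anomalous reading = 2.1.
Target odds: 0.9 ÷ 0.1 = 9.
Need (1/599) × 2.1ⁿ ≥ 9, i.e. 2.1ⁿ ≥ 5391.
2.1¹¹ ≈3502.78 falls short of 5391 but 2.1¹² ≈7355.83 reaches it, so n = 12.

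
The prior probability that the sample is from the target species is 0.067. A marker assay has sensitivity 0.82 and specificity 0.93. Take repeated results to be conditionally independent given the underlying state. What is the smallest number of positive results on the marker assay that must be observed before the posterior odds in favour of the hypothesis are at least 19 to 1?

Prior odds = 0.067/0.933 = 67/933.
False-positive rate = 1 − 0.93 = 0.07; likelihood ratio of a positive = 0.82/0.07 = 82/7.
Target odds = 19.
Require (82/7)ⁿ ≥ 19 ÷ (67/933) = 17727/67.
(82/7)² = 6724/49 falls short of 17727/67 but (82/7)³ = 551368/343 reaches it, so n = 3.

3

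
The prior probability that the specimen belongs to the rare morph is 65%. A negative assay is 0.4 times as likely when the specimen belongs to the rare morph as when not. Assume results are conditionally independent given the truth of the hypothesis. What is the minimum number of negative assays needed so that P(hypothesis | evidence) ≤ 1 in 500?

8

Prior odds: 0.65 ÷ 0.35 = 13/7.
Likelihood ratio per negative assay = 0.4.
Target posterior odds = 0.002/0.998 = 1/499.
Require 0.4ⁿ ≤ 1/499 ÷ (13/7) = 7/6487.
0.4⁷ = 128/78125 is still above 7/6487 but 0.4⁸ = 256/390625 is at or below it, so n = 8.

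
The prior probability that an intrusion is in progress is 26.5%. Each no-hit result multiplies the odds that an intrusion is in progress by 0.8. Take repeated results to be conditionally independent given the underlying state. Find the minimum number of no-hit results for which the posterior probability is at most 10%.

6

Prior odds: 0.265 ÷ 0.735 = 53/147.
Likelihood ratio per no-hit result = 0.8.
Target odds: 0.1 ÷ 0.9 = 1/9.
Need (53/147) × 0.8ⁿ ≤ 1/9, i.e. 0.8ⁿ ≤ 49/159.
0.8⁵ = 0.32768 is still above 49/159 but 0.8⁶ = 4096/15625 is at or below it, so n = 6.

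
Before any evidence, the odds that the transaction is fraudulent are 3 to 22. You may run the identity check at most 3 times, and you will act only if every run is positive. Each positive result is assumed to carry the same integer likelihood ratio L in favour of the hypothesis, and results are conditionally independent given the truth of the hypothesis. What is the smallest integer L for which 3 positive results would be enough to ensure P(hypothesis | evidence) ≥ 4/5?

4

Prior odds = 3/22.
Target odds = 0.8/0.2 = 4.
Need L³ ≥ 4 ÷ (3/22) = 88/3.
3³ = 27 < 88/3 ≤ 64 = 4³, so L = 4.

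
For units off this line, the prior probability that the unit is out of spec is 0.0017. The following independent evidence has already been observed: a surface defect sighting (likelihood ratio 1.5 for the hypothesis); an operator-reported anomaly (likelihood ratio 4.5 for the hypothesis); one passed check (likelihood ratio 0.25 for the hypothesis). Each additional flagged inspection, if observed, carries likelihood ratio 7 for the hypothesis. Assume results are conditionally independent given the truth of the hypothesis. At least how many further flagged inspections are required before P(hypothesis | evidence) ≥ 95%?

5

Prior odds = 0.0017/0.9983 = 17/9983.
Combined Bayes factor of the evidence already in hand = 1.5 × 4.5 × 0.25 = 1.6875.
Odds after that evidence = (17/9983) × 1.6875 = 459/159728.
Target odds = 0.95/0.05 = 19.
Need 7ⁿ ≥ 19 ÷ (459/159728) = 3034832/459.
7⁴ = 2401 falls short of 3034832/459 but 7⁵ = 16807 reaches it, so n = 5.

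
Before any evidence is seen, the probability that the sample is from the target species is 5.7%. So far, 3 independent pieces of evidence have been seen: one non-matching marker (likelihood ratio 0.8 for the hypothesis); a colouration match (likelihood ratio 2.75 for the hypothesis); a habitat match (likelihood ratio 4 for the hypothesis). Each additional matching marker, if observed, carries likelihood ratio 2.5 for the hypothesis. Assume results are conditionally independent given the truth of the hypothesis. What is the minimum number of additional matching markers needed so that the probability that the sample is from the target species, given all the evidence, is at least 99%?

6

Prior odds = 0.057/0.943 = 57/943.
Combined Bayes factor of the evidence already in hand = 0.8 × 2.75 × 4 = 8.8.
Odds after that evidence = (57/943) × 8.8 = 2508/4715.
Target odds = 0.99/0.01 = 99.
Need 2.5ⁿ ≥ 99 ÷ (2508/4715) = 14145/76.
2.5⁵ = 97.65625 falls short of 14145/76 but 2.5⁶ = 244.140625 reaches it, so n = 6.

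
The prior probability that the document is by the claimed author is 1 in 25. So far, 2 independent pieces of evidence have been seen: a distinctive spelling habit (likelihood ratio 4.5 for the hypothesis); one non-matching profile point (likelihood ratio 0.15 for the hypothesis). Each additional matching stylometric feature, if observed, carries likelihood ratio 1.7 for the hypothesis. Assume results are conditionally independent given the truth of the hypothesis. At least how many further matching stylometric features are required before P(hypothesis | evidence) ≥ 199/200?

17

Prior odds = 0.04/0.96 = 1/24.
Combined Bayes factor of the evidence already in hand = 4.5 × 0.15 = 0.675.
Odds after that evidence = (1/24) × 0.675 = 0.028125.
Target odds = 0.995/0.005 = 199.
Need 1.7ⁿ ≥ 199 ÷ 0.028125 = 63680/9.
1.7¹⁶ ≈4866.12 falls short of 63680/9 but 1.7¹⁷ ≈8272.4 reaches it, so n = 17.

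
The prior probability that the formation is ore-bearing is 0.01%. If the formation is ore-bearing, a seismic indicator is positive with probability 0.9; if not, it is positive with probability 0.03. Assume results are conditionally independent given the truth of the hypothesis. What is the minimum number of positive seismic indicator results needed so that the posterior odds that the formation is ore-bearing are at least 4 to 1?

Prior odds = 0.0001/0.9999 = 1/9999.
Likelihood ratio of a positive = 0.9/0.03 = 30.
Target odds = 4.
Need (1/9999) × 30ⁿ ≥ 4, i.e. 30ⁿ ≥ 39996.
30³ = 27000 falls short of 39996 but 30⁴ = 810000 reaches it, so n = 4.

4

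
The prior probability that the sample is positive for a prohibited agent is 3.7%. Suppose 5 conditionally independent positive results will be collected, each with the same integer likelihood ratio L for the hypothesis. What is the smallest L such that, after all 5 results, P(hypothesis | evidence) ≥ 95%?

Prior odds = 0.037/0.963 = 37/963.
Target odds = 0.95/0.05 = 19.
Need L⁵ ≥ 19 ÷ (37/963) = 18297/37.
3⁵ = 243 < 18297/37 ≤ 1024 = 4⁵, so L = 4.

4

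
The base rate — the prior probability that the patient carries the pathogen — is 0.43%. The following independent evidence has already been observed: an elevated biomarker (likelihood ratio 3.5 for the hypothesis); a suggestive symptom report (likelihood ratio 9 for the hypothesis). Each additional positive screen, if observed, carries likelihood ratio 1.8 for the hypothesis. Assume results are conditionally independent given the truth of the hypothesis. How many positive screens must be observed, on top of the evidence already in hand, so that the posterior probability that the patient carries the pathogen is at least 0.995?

13

Prior odds = 0.0043/0.9957 = 43/9957.
Combined Bayes factor of the evidence already in hand = 3.5 × 9 = 31.5.
Odds after that evidence = (43/9957) × 31.5 = 903/6638.
Target odds = 0.995/0.005 = 199.
Need 1.8ⁿ ≥ 199 ÷ (903/6638) = 1320962/903.
1.8¹² ≈1156.83 falls short of 1320962/903 but 1.8¹³ ≈2082.3 reaches it, so n = 13.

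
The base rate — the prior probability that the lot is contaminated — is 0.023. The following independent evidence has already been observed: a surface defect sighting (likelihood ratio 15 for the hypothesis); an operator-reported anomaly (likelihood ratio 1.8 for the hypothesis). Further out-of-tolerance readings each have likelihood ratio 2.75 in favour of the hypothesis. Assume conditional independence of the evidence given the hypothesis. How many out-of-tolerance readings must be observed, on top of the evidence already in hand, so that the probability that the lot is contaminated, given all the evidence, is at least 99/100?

Prior odds = 0.023/0.977 = 23/977.
Combined Bayes factor of the evidence already in hand = 15 × 1.8 = 27.
Odds after that evidence = (23/977) × 27 = 621/977.
Target odds = 0.99/0.01 = 99.
Need 2.75ⁿ ≥ 99 ÷ (621/977) = 10747/69.
2.75⁴ = 57.19140625 falls short of 10747/69 but 2.75⁵ = 161051/1024 reaches it, so n = 5.

5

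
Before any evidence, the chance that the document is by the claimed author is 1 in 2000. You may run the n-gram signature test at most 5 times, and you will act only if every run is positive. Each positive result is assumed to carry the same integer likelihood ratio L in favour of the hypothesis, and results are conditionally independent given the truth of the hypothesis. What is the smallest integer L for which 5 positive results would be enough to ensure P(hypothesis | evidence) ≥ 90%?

Prior odds = 0.0005/0.9995 = 1/1999.
Target odds = 0.9/0.1 = 9.
Need L⁵ ≥ 9 ÷ (1/1999) = 17991.
7⁵ = 16807 < 17991 ≤ 32768 = 8⁵, so L = 8.

8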